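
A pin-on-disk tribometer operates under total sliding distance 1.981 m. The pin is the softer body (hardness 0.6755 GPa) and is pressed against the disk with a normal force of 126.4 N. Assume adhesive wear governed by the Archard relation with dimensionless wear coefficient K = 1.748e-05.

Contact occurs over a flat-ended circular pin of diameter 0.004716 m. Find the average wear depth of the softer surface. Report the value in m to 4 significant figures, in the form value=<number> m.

The algebra holds exact precision, and the intermediates appear rounded — rounded once at the end, at 4 significant digits.
Convert: Hardness H = 0.6755 GPa = 6.755e+08 Pa.
Convert: Contact area A = π·d²/4 = π·(0.004716 m)²/4 = 1.747e-05 m².
Collected in SI base units: W = 126.4 N, H = 6.755e+08 Pa, K = 1.748e-05.
Archard relation: V = K·W·L/H = 1.748e-05 · 126.4 · 1.981 / 6.755e+08 = 6.480e-12 m³.
Depth of wear h = V/A = 6.480e-12 / 1.747e-05 = 3.709e-07 m.

value=3.709e-07 m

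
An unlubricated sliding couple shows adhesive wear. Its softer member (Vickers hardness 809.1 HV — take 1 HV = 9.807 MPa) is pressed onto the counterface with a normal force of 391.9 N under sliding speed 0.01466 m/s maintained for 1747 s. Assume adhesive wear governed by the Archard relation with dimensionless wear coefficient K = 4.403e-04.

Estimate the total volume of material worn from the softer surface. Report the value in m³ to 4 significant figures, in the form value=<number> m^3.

value=5.569e-10 m^3

Each operation carries full float precision, and intermediates are shown rounded. Rounded once at the end, at four significant digits.
Distance L = v·t = 0.01466 m/s × 1747 s = 25.61 m.
Hardness H = 809.1 HV × 9.807 MPa/HV = 7935 MPa = 7.935e+09 Pa.
Restated in SI base units: W = 391.9 N, H = 7.935e+09 Pa, K = 4.403e-04.
Archard relation: V = K·W·L/H = 4.403e-04 · 391.9 · 25.61 / 7.935e+09 = 5.569e-10 m³.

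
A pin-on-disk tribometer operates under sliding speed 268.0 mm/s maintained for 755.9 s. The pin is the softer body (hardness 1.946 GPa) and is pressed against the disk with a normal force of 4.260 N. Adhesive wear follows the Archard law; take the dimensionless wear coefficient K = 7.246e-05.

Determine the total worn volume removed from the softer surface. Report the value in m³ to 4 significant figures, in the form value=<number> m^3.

All working math keeps full float precision — intermediate values are displayed rounded — a single final rounding, at four significant figures.
Sliding speed v = 268.0 mm/s = 0.2680 m/s. Sliding distance L = v·t = 0.2680 m/s × 755.9 s = 202.6 m.
Hardness H = 1.946 GPa = 1.946e+09 Pa.
As SI base values: W = 4.260 N, H = 1.946e+09 Pa, K = 7.246e-05.
Volume removed: V = K·W·L/H = 7.246e-05 · 4.260 · 202.6 / 1.946e+09 = 3.213e-11 m³.

value=3.213e-11 m^3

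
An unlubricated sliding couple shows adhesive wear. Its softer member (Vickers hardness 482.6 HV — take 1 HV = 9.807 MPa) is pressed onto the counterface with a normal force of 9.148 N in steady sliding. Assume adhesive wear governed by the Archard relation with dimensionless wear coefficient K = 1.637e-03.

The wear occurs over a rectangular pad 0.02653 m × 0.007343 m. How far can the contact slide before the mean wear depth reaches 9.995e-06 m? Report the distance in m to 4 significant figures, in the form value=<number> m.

All arithmetic holds full precision, and intermediate values are printed rounded; a single final rounding to 4 significant digits.
Convert: Hardness H = 482.6 HV × 9.807 MPa/HV = 4733 MPa = 4.733e+09 Pa.
Convert: Contact area A = 0.02653 m × 0.007343 m = 1.948e-04 m².
As SI base values: W = 9.148 N, H = 4.733e+09 Pa, K = 1.637e-03.
Wearable volume V_lim = h_lim·A = 9.995e-06 · 1.948e-04 = 1.947e-09 m³.
Sliding life L = V_lim·H/(K·W) = 1.947e-09 · 4.733e+09 / (1.637e-03 · 9.148) = 615.4 m.

value=615.4 m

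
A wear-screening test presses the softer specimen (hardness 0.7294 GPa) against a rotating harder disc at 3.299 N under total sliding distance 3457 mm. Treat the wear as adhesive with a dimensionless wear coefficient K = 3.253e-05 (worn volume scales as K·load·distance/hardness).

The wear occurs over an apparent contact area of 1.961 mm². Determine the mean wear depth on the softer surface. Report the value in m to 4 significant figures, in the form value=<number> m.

value=2.594e-07 m

Displayed values are rounded — all arithmetic carries exact precision; rounded once at the end to four significant digits.
Convert: Total distance L = 3457 mm = 3.457 m.
Convert: Hardness H = 0.7294 GPa = 7.294e+08 Pa.
Convert: Contact area A = 1.961 mm² = 1.961e-06 m².
As SI base values: W = 3.299 N, H = 7.294e+08 Pa, K = 3.253e-05.
By Archard's law, V = K·W·L/H = 3.253e-05 · 3.299 · 3.457 / 7.294e+08 = 5.086e-13 m³.
Wear depth h = V/A = 5.086e-13 / 1.961e-06 = 2.594e-07 m.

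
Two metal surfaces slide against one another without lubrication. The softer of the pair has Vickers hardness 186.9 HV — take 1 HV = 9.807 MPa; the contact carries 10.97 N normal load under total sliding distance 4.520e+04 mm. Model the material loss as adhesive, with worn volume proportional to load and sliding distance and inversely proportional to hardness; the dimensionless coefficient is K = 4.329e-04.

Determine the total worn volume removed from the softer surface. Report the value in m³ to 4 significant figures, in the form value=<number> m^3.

The intermediates are displayed rounded. The algebra holds full float precision. Rounded once at the end, at four significant digits.
Path length L = 4.520e+04 mm = 45.20 m.
Hardness H = 186.9 HV × 9.807 MPa/HV = 1833 MPa = 1.833e+09 Pa.
SI base units throughout: W = 10.97 N, H = 1.833e+09 Pa, K = 4.329e-04.
The Archard volume V = K·W·L/H = 4.329e-04 · 10.97 · 45.20 / 1.833e+09 = 1.171e-10 m³.

value=1.171e-10 m^3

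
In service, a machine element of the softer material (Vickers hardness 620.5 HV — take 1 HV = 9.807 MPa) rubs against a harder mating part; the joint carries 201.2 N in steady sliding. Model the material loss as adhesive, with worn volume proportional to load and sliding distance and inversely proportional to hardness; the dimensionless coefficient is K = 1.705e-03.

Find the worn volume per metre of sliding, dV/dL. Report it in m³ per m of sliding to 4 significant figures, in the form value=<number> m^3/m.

value=5.637e-11 m^3/m

Intermediates are shown rounded. The computation holds exact precision. Rounded once at the end, at four significant digits.
Convert: Hardness H = 620.5 HV × 9.807 MPa/HV = 6085 MPa = 6.085e+09 Pa.
As SI base values: W = 201.2 N, H = 6.085e+09 Pa, K = 1.705e-03.
The wear rate dV/dL = K·W/H (independent of L): 1.705e-03 · 201.2 / 6.085e+09 = 5.637e-11 m³/m.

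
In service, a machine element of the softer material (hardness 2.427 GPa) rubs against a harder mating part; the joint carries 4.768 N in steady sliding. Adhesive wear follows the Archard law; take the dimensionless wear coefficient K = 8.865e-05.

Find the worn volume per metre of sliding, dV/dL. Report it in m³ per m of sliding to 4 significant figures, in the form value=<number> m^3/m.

The intermediates are printed rounded. The computation runs at full float precision; a lone final rounding, at 4 significant figures.
Convert: Hardness H = 2.427 GPa = 2.427e+09 Pa.
Working in SI base units: W = 4.768 N, H = 2.427e+09 Pa, K = 8.865e-05.
Rate of wear dV/dL = K·W/H, so: 8.865e-05 · 4.768 / 2.427e+09 = 1.742e-13 m³/m.

value=1.742e-13 m^3/m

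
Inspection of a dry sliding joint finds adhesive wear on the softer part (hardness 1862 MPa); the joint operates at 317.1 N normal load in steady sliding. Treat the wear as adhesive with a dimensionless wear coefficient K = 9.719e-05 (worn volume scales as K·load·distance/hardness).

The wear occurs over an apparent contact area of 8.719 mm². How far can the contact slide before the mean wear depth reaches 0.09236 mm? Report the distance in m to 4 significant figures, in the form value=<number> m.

The intermediates appear rounded. Every step runs at full precision, and rounded once at the end to 4 significant figures.
Hardness H = 1862 MPa = 1.862e+09 Pa.
Contact area A = 8.719 mm² = 8.719e-06 m².
Depth limit h_lim = 0.09236 mm = 9.236e-05 m.
As SI base values: W = 317.1 N, H = 1.862e+09 Pa, K = 9.719e-05.
Permissible volume V_lim = h_lim·A = 9.236e-05 · 8.719e-06 = 8.053e-10 m³.
Life L = V_lim·H/(K·W) = 8.053e-10 · 1.862e+09 / (9.719e-05 · 317.1) = 48.65 m.

value=48.65 m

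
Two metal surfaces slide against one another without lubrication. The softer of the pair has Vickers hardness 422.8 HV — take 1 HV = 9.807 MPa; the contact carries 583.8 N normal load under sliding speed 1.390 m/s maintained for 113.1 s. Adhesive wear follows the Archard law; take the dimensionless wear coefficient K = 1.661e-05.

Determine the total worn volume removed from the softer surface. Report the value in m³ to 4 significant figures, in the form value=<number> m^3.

value=3.677e-10 m^3

Intermediates are displayed rounded. Each operation runs at full precision, and rounded once at the end: 4 significant figures.
Convert: Distance covered L = v·t = 1.390 m/s × 113.1 s = 157.2 m.
Convert: Hardness H = 422.8 HV × 9.807 MPa/HV = 4146 MPa = 4.146e+09 Pa.
Working in SI base units: W = 583.8 N, H = 4.146e+09 Pa, K = 1.661e-05.
Apply Archard: V = K·W·L/H = 1.661e-05 · 583.8 · 157.2 / 4.146e+09 = 3.677e-10 m³.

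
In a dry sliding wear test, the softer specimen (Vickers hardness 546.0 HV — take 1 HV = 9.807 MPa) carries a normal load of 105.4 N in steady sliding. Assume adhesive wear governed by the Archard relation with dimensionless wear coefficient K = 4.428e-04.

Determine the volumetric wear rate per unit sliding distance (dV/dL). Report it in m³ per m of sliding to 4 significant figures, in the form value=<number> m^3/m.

value=8.716e-12 m^3/m

Intermediates are printed rounded, and each operation maintains full precision; rounded once at the end, at 4 significant digits.
Hardness H = 546.0 HV × 9.807 MPa/HV = 5355 MPa = 5.355e+09 Pa.
Expressed in SI base units: W = 105.4 N, H = 5.355e+09 Pa, K = 4.428e-04.
Sliding wear rate dV/dL = K·W/H (independent of L): 4.428e-04 · 105.4 / 5.355e+09 = 8.716e-12 m³/m.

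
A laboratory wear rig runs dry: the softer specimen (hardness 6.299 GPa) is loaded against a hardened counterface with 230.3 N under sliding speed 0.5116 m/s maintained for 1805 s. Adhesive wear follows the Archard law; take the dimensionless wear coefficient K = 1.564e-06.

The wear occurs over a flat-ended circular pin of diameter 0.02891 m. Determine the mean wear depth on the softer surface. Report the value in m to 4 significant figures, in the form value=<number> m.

The intermediates appear rounded, and the computation keeps full float precision — a lone final rounding to four significant figures.
Convert: Distance covered L = v·t = 0.5116 m/s × 1805 s = 923.4 m.
Convert: Hardness H = 6.299 GPa = 6.299e+09 Pa.
Convert: Contact area A = π·d²/4 = π·(0.02891 m)²/4 = 6.564e-04 m².
In SI base units: W = 230.3 N, H = 6.299e+09 Pa, K = 1.564e-06.
Apply Archard: V = K·W·L/H = 1.564e-06 · 230.3 · 923.4 / 6.299e+09 = 5.280e-11 m³.
Wear depth h = V/A = 5.280e-11 / 6.564e-04 = 8.044e-08 m.

value=8.044e-08 m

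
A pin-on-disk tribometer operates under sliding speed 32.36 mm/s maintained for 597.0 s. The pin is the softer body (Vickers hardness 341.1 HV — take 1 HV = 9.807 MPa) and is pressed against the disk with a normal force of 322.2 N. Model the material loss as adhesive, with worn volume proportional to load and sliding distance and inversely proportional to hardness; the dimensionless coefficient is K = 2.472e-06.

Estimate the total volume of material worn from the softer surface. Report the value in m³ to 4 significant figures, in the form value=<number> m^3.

Intermediate values are displayed rounded. Each operation keeps full float precision. Rounded once at the end, at 4 significant digits.
Convert: Sliding speed v = 32.36 mm/s = 0.03236 m/s. Path length L = v·t = 0.03236 m/s × 597.0 s = 19.32 m.
Convert: Hardness H = 341.1 HV × 9.807 MPa/HV = 3345 MPa = 3.345e+09 Pa.
Working in SI base units: W = 322.2 N, H = 3.345e+09 Pa, K = 2.472e-06.
Volume removed: V = K·W·L/H = 2.472e-06 · 322.2 · 19.32 / 3.345e+09 = 4.600e-12 m³.

value=4.600e-12 m^3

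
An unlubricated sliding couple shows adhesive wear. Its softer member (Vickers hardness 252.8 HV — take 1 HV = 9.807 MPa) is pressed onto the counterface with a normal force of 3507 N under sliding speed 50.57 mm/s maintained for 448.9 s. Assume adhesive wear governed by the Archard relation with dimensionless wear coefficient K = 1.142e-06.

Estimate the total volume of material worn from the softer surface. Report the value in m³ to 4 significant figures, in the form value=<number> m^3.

value=3.667e-11 m^3

All arithmetic carries full precision, and the intermediates are shown rounded. Rounded once at the end, at four significant figures.
Convert: Sliding speed v = 50.57 mm/s = 0.05057 m/s. The distance L = v·t = 0.05057 m/s × 448.9 s = 22.70 m.
Convert: Hardness H = 252.8 HV × 9.807 MPa/HV = 2479 MPa = 2.479e+09 Pa.
In SI base units: W = 3507 N, H = 2.479e+09 Pa, K = 1.142e-06.
Worn volume V = K·W·L/H = 1.142e-06 · 3507 · 22.70 / 2.479e+09 = 3.667e-11 m³.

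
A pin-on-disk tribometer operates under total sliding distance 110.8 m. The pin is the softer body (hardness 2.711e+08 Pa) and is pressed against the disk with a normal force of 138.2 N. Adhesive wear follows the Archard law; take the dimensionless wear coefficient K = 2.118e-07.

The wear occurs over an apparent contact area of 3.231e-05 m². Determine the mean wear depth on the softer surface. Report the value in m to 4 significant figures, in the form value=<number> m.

value=3.703e-07 m

The computation keeps full float precision; the intermediates are displayed rounded. Rounded just once, at 4 significant figures.
In SI base units, W = 138.2 N, H = 2.711e+08 Pa, K = 2.118e-07.
Volume removed: V = K·W·L/H = 2.118e-07 · 138.2 · 110.8 / 2.711e+08 = 1.196e-11 m³.
Average depth h = V/A = 1.196e-11 / 3.231e-05 = 3.703e-07 m.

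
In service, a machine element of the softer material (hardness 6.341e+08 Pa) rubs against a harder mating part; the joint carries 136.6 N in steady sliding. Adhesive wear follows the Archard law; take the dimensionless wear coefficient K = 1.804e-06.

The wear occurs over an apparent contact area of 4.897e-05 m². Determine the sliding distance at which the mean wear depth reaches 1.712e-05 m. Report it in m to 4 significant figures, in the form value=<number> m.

value=2157 m

All working math maintains full precision; intermediate values appear rounded. Rounded once at the end, at 4 significant figures.
SI base units throughout: W = 136.6 N, H = 6.341e+08 Pa, K = 1.804e-06.
Volume at the limit: V_lim = h_lim·A = 1.712e-05 · 4.897e-05 = 8.384e-10 m³.
Sliding life L = V_lim·H/(K·W) = 8.384e-10 · 6.341e+08 / (1.804e-06 · 136.6) = 2157 m.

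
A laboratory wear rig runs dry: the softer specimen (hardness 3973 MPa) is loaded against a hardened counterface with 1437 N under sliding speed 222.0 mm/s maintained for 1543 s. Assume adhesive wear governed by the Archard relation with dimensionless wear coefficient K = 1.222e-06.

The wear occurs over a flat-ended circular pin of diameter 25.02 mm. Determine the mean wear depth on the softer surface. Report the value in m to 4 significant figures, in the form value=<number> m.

value=3.079e-07 m

Displayed values are rounded — each operation runs at exact precision — rounded just once, at four significant figures.
Sliding speed v = 222.0 mm/s = 0.2220 m/s. Total distance L = v·t = 0.2220 m/s × 1543 s = 342.5 m.
Hardness H = 3973 MPa = 3.973e+09 Pa.
Pin diameter d = 25.02 mm = 0.02502 m. Contact area A = π·d²/4 = π·(0.02502 m)²/4 = 4.917e-04 m².
In SI base units: W = 1437 N, H = 3.973e+09 Pa, K = 1.222e-06.
The Archard volume V = K·W·L/H = 1.222e-06 · 1437 · 342.5 / 3.973e+09 = 1.514e-10 m³.
Mean depth h = V/A = 1.514e-10 / 4.917e-04 = 3.079e-07 m.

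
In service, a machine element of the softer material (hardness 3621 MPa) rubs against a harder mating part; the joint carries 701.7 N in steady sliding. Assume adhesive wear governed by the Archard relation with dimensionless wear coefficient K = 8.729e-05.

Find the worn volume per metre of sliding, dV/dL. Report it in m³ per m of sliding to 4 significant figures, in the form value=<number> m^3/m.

Every step keeps full float precision; intermediates are shown rounded; rounded once at the end, at 4 significant digits.
Convert: Hardness H = 3621 MPa = 3.621e+09 Pa.
Collected in SI base units: W = 701.7 N, H = 3.621e+09 Pa, K = 8.729e-05.
The wear rate dV/dL = K·W/H — distance-free: 8.729e-05 · 701.7 / 3.621e+09 = 1.692e-11 m³/m.

value=1.692e-11 m^3/m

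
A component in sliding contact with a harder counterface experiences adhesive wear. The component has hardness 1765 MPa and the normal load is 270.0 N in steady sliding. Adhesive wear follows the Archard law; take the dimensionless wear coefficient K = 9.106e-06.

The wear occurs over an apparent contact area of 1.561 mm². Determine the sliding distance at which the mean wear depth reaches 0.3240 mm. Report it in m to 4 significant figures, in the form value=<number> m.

value=363.1 m

Every step runs at full precision. Printed values are rounded — rounded once at the end: four significant figures.
Hardness H = 1765 MPa = 1.765e+09 Pa.
Contact area A = 1.561 mm² = 1.561e-06 m².
Depth limit h_lim = 0.3240 mm = 3.240e-04 m.
Collected in SI base units: W = 270.0 N, H = 1.765e+09 Pa, K = 9.106e-06.
Wearable volume V_lim = h_lim·A = 3.240e-04 · 1.561e-06 = 5.058e-10 m³.
Inverting, life L = V_lim·H/(K·W) = 5.058e-10 · 1.765e+09 / (9.106e-06 · 270.0) = 363.1 m.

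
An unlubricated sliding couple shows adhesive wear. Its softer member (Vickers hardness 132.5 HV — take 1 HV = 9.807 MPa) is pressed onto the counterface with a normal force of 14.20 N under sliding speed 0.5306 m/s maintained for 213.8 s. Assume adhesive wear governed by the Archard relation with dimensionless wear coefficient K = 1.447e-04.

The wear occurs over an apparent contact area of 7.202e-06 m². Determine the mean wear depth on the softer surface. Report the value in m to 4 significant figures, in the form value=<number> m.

All working math keeps full float precision; printed values are rounded. Rounded just once, at 4 significant figures.
Convert: The distance L = v·t = 0.5306 m/s × 213.8 s = 113.4 m.
Convert: Hardness H = 132.5 HV × 9.807 MPa/HV = 1299 MPa = 1.299e+09 Pa.
Collected in SI base units: W = 14.20 N, H = 1.299e+09 Pa, K = 1.447e-04.
Archard volume V = K·W·L/H = 1.447e-04 · 14.20 · 113.4 / 1.299e+09 = 1.794e-10 m³.
Mean wear depth h = V/A = 1.794e-10 / 7.202e-06 = 2.491e-05 m.

value=2.491e-05 m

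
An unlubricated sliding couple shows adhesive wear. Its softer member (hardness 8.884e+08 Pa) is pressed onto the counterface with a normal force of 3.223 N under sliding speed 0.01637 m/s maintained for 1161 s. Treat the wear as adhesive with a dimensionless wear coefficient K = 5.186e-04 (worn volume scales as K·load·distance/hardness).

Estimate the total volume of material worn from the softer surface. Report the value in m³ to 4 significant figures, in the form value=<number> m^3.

value=3.576e-11 m^3

Every step maintains full precision; shown intermediates are rounded — rounded just once to four significant figures.
The distance L = v·t = 0.01637 m/s × 1161 s = 19.01 m.
In SI base units, W = 3.223 N, H = 8.884e+08 Pa, K = 5.186e-04.
Volume removed: V = K·W·L/H = 5.186e-04 · 3.223 · 19.01 / 8.884e+08 = 3.576e-11 m³.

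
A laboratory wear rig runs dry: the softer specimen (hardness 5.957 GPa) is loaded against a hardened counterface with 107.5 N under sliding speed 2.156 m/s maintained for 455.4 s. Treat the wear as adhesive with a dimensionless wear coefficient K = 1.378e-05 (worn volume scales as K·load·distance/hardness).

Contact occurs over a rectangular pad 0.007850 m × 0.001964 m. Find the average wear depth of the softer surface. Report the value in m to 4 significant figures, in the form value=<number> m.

value=1.584e-05 m

Each operation runs at full float precision; shown intermediates are rounded — rounded just once, at 4 significant figures.
Convert: Path length L = v·t = 2.156 m/s × 455.4 s = 981.8 m.
Convert: Hardness H = 5.957 GPa = 5.957e+09 Pa.
Convert: Contact area A = 0.007850 m × 0.001964 m = 1.542e-05 m².
In SI base units, W = 107.5 N, H = 5.957e+09 Pa, K = 1.378e-05.
Wear volume V = K·W·L/H = 1.378e-05 · 107.5 · 981.8 / 5.957e+09 = 2.442e-10 m³.
Mean depth h = V/A = 2.442e-10 / 1.542e-05 = 1.584e-05 m.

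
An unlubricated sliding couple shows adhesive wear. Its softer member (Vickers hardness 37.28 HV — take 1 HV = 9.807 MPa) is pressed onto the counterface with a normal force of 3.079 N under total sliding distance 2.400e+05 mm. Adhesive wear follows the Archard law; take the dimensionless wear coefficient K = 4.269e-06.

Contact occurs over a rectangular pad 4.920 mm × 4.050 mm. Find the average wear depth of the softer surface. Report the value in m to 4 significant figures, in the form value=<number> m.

Intermediate values are displayed rounded; all arithmetic runs at full precision. Rounded just once: four significant digits.
Distance L = 2.400e+05 mm = 240.0 m.
Hardness H = 37.28 HV × 9.807 MPa/HV = 365.6 MPa = 3.656e+08 Pa.
Pad sides 4.920 mm × 4.050 mm = 0.004920 m × 0.004050 m. Contact area A = 0.004920 m × 0.004050 m = 1.993e-05 m².
In SI base units, W = 3.079 N, H = 3.656e+08 Pa, K = 4.269e-06.
Apply Archard: V = K·W·L/H = 4.269e-06 · 3.079 · 240.0 / 3.656e+08 = 8.628e-12 m³.
Wear depth h = V/A = 8.628e-12 / 1.993e-05 = 4.330e-07 m.

value=4.330e-07 m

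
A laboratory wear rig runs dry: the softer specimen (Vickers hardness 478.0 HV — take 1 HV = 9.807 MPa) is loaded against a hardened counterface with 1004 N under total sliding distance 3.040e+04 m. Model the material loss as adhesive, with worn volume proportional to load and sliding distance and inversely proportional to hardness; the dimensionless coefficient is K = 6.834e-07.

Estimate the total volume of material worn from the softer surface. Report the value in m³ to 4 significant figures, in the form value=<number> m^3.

Every step holds full precision — intermediates are displayed rounded. Rounded once at the end to four significant digits.
Convert: Hardness H = 478.0 HV × 9.807 MPa/HV = 4688 MPa = 4.688e+09 Pa.
SI base units throughout: W = 1004 N, H = 4.688e+09 Pa, K = 6.834e-07.
Wear volume V = K·W·L/H = 6.834e-07 · 1004 · 3.040e+04 / 4.688e+09 = 4.450e-09 m³.

value=4.450e-09 m^3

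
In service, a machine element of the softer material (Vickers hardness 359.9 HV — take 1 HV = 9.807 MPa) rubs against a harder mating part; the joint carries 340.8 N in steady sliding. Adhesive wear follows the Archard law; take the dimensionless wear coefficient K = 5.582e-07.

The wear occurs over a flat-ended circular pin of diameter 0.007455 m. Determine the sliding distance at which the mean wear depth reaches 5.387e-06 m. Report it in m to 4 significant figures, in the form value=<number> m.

The algebra runs at full precision; intermediate values are displayed rounded, and one final rounding to 4 significant figures.
Convert: Hardness H = 359.9 HV × 9.807 MPa/HV = 3530 MPa = 3.530e+09 Pa.
Convert: Contact area A = π·d²/4 = π·(0.007455 m)²/4 = 4.365e-05 m².
As SI base values: W = 340.8 N, H = 3.530e+09 Pa, K = 5.582e-07.
Allowed volume V_lim = h_lim·A = 5.387e-06 · 4.365e-05 = 2.351e-10 m³.
Thus life L = V_lim·H/(K·W) = 2.351e-10 · 3.530e+09 / (5.582e-07 · 340.8) = 4363 m.

value=4363 m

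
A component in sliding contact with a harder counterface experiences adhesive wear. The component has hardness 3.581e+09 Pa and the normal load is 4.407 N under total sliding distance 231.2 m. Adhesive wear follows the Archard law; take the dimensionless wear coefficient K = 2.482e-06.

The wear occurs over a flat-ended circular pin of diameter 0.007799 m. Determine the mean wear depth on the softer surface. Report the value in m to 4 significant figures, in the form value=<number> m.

value=1.478e-08 m

The intermediates are shown rounded, and the computation runs at full float precision; one last rounding, at four significant figures.
Convert: Contact area A = π·d²/4 = π·(0.007799 m)²/4 = 4.777e-05 m².
Restated in SI base units: W = 4.407 N, H = 3.581e+09 Pa, K = 2.482e-06.
Archard volume V = K·W·L/H = 2.482e-06 · 4.407 · 231.2 / 3.581e+09 = 7.062e-13 m³.
Average depth h = V/A = 7.062e-13 / 4.777e-05 = 1.478e-08 m.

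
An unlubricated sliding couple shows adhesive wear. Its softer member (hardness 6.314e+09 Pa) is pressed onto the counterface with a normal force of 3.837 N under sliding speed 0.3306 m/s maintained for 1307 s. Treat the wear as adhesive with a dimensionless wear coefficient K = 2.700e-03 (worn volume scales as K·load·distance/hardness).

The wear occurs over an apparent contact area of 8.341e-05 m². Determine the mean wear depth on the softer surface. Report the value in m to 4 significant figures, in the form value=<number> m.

value=8.500e-06 m

Displayed values are rounded, and the algebra keeps exact precision, and rounded just once: 4 significant figures.
Convert: Path length L = v·t = 0.3306 m/s × 1307 s = 432.1 m.
Collected in SI base units: W = 3.837 N, H = 6.314e+09 Pa, K = 2.700e-03.
Archard relation: V = K·W·L/H = 2.700e-03 · 3.837 · 432.1 / 6.314e+09 = 7.090e-10 m³.
Depth of wear h = V/A = 7.090e-10 / 8.341e-05 = 8.500e-06 m.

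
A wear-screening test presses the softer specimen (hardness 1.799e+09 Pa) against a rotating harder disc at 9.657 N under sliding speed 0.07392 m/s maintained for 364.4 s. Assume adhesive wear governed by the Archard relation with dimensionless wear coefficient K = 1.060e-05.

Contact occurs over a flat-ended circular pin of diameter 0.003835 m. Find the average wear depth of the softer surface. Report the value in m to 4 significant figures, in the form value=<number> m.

value=1.327e-07 m

The computation maintains full precision — intermediate values are displayed rounded, and a single final rounding to four significant figures.
Convert: Total distance L = v·t = 0.07392 m/s × 364.4 s = 26.94 m.
Convert: Contact area A = π·d²/4 = π·(0.003835 m)²/4 = 1.155e-05 m².
In SI base units, W = 9.657 N, H = 1.799e+09 Pa, K = 1.060e-05.
Worn volume V = K·W·L/H = 1.060e-05 · 9.657 · 26.94 / 1.799e+09 = 1.533e-12 m³.
Mean wear depth h = V/A = 1.533e-12 / 1.155e-05 = 1.327e-07 m.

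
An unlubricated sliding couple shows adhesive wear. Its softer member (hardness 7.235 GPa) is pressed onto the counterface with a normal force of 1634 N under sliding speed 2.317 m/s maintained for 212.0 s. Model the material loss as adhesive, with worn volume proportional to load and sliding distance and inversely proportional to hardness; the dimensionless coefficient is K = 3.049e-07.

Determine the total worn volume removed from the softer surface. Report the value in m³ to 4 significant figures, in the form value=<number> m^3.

Intermediate values are displayed rounded — all working math maintains full float precision, and one final rounding, at four significant figures.
Convert: Total distance L = v·t = 2.317 m/s × 212.0 s = 491.2 m.
Convert: Hardness H = 7.235 GPa = 7.235e+09 Pa.
As SI base values: W = 1634 N, H = 7.235e+09 Pa, K = 3.049e-07.
Worn volume V = K·W·L/H = 3.049e-07 · 1634 · 491.2 / 7.235e+09 = 3.382e-11 m³.

value=3.382e-11 m^3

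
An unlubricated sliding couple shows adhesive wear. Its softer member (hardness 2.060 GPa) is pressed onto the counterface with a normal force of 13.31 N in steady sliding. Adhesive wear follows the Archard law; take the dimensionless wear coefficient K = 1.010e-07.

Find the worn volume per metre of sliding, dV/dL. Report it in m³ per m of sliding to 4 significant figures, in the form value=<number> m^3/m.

Intermediate values are displayed rounded, and the computation carries full precision; one final rounding, at 4 significant figures.
Convert: Hardness H = 2.060 GPa = 2.060e+09 Pa.
As SI base values: W = 13.31 N, H = 2.060e+09 Pa, K = 1.010e-07.
Volumetric rate dV/dL = K·W/H (independent of L): 1.010e-07 · 13.31 / 2.060e+09 = 6.526e-16 m³/m.

value=6.526e-16 m^3/m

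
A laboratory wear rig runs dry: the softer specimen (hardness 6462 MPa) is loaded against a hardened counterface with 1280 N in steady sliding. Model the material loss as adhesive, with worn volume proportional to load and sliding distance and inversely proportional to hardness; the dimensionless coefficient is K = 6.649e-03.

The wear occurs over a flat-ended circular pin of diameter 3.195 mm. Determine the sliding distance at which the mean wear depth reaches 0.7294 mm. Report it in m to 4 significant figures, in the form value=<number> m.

value=4.440 m

Every step holds full precision, and intermediates are printed rounded, and one last rounding, at four significant digits.
Convert: Hardness H = 6462 MPa = 6.462e+09 Pa.
Convert: Pin diameter d = 3.195 mm = 0.003195 m. Contact area A = π·d²/4 = π·(0.003195 m)²/4 = 8.017e-06 m².
Convert: Depth limit h_lim = 0.7294 mm = 7.294e-04 m.
Expressed in SI base units: W = 1280 N, H = 6.462e+09 Pa, K = 6.649e-03.
Permissible volume V_lim = h_lim·A = 7.294e-04 · 8.017e-06 = 5.848e-09 m³.
Life L = V_lim·H/(K·W) = 5.848e-09 · 6.462e+09 / (6.649e-03 · 1280) = 4.440 m.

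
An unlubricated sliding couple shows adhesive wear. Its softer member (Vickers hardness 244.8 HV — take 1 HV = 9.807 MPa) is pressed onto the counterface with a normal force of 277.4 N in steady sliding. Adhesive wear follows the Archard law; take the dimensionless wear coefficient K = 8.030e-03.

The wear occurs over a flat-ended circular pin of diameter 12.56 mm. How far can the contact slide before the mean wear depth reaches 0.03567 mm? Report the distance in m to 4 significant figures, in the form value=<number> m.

value=4.763 m

The algebra carries exact precision — intermediate values are printed rounded, and one final rounding, at four significant digits.
Hardness H = 244.8 HV × 9.807 MPa/HV = 2401 MPa = 2.401e+09 Pa.
Pin diameter d = 12.56 mm = 0.01256 m. Contact area A = π·d²/4 = π·(0.01256 m)²/4 = 1.239e-04 m².
Depth limit h_lim = 0.03567 mm = 3.567e-05 m.
Collected in SI base units: W = 277.4 N, H = 2.401e+09 Pa, K = 8.030e-03.
Permissible volume V_lim = h_lim·A = 3.567e-05 · 1.239e-04 = 4.419e-09 m³.
Inverting, life L = V_lim·H/(K·W) = 4.419e-09 · 2.401e+09 / (8.030e-03 · 277.4) = 4.763 m.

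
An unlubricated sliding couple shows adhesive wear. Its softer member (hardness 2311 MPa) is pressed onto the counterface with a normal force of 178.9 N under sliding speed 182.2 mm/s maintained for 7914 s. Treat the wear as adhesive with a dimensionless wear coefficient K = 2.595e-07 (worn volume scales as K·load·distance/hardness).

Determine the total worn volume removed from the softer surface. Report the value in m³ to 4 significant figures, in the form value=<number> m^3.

value=2.897e-11 m^3

Shown intermediates are rounded. Each operation maintains full precision, and rounded once at the end: 4 significant digits.
Convert: Sliding speed v = 182.2 mm/s = 0.1822 m/s. Total distance L = v·t = 0.1822 m/s × 7914 s = 1442 m.
Convert: Hardness H = 2311 MPa = 2.311e+09 Pa.
Working in SI base units: W = 178.9 N, H = 2.311e+09 Pa, K = 2.595e-07.
Volume removed: V = K·W·L/H = 2.595e-07 · 178.9 · 1442 / 2.311e+09 = 2.897e-11 m³.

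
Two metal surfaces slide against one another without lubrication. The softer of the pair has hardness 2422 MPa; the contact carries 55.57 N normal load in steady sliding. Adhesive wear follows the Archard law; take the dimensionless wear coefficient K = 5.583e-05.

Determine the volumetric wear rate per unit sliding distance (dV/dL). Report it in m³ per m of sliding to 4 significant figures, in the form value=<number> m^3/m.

Quoted intermediates are rounded — the computation keeps exact precision — one last rounding to 4 significant digits.
Hardness H = 2422 MPa = 2.422e+09 Pa.
In SI base units, W = 55.57 N, H = 2.422e+09 Pa, K = 5.583e-05.
Volumetric rate dV/dL = K·W/H, so: 5.583e-05 · 55.57 / 2.422e+09 = 1.281e-12 m³/m.

value=1.281e-12 m^3/m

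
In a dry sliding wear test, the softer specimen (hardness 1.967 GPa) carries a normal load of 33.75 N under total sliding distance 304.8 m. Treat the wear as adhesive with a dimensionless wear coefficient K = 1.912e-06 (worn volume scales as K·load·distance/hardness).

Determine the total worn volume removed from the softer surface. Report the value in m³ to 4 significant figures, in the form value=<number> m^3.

Intermediates are printed rounded; the algebra maintains full precision, and a lone final rounding to four significant figures.
Convert: Hardness H = 1.967 GPa = 1.967e+09 Pa.
Collected in SI base units: W = 33.75 N, H = 1.967e+09 Pa, K = 1.912e-06.
The Archard volume V = K·W·L/H = 1.912e-06 · 33.75 · 304.8 / 1.967e+09 = 9.999e-12 m³.

value=9.999e-12 m^3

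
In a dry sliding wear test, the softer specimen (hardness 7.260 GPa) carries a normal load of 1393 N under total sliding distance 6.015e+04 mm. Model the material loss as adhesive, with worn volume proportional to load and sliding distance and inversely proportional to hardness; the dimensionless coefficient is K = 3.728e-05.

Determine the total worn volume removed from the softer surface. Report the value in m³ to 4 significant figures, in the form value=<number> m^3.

value=4.303e-10 m^3

Quoted intermediates are rounded. The algebra runs at exact precision — one last rounding to four significant figures.
Total distance L = 6.015e+04 mm = 60.15 m.
Hardness H = 7.260 GPa = 7.260e+09 Pa.
As SI base values: W = 1393 N, H = 7.260e+09 Pa, K = 3.728e-05.
By Archard's law, V = K·W·L/H = 3.728e-05 · 1393 · 60.15 / 7.260e+09 = 4.303e-10 m³.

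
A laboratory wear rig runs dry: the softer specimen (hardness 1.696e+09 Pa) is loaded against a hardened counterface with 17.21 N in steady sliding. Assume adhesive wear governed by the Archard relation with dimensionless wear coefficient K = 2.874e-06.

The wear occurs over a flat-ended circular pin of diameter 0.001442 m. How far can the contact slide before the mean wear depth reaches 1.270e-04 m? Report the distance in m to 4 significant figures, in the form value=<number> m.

Each operation carries full precision; the intermediates are displayed rounded; one final rounding: 4 significant figures.
Contact area A = π·d²/4 = π·(0.001442 m)²/4 = 1.633e-06 m².
In SI base units: W = 17.21 N, H = 1.696e+09 Pa, K = 2.874e-06.
Volume at the limit: V_lim = h_lim·A = 1.270e-04 · 1.633e-06 = 2.074e-10 m³.
So the life L = V_lim·H/(K·W) = 2.074e-10 · 1.696e+09 / (2.874e-06 · 17.21) = 7112 m.

value=7112 m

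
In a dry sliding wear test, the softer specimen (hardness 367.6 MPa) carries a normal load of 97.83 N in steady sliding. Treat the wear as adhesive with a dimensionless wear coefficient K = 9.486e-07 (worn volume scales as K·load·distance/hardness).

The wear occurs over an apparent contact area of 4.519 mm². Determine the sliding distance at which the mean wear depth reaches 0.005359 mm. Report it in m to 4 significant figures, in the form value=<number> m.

value=95.93 m

The computation holds full float precision; quoted intermediates are rounded — a single final rounding, at four significant figures.
Hardness H = 367.6 MPa = 3.676e+08 Pa.
Contact area A = 4.519 mm² = 4.519e-06 m².
Depth limit h_lim = 0.005359 mm = 5.359e-06 m.
Restated in SI base units: W = 97.83 N, H = 3.676e+08 Pa, K = 9.486e-07.
Limit volume V_lim = h_lim·A = 5.359e-06 · 4.519e-06 = 2.422e-11 m³.
Life L = V_lim·H/(K·W) = 2.422e-11 · 3.676e+08 / (9.486e-07 · 97.83) = 95.93 m.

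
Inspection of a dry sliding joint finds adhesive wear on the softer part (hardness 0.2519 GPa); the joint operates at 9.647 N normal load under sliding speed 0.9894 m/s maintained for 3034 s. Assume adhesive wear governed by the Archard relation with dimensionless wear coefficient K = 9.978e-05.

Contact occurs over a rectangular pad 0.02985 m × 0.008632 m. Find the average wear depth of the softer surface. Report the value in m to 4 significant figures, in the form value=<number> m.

value=4.452e-05 m

The computation carries full float precision — intermediate values are displayed rounded, and rounded once at the end: four significant digits.
Convert: Path length L = v·t = 0.9894 m/s × 3034 s = 3002 m.
Convert: Hardness H = 0.2519 GPa = 2.519e+08 Pa.
Convert: Contact area A = 0.02985 m × 0.008632 m = 2.577e-04 m².
Expressed in SI base units: W = 9.647 N, H = 2.519e+08 Pa, K = 9.978e-05.
Archard volume V = K·W·L/H = 9.978e-05 · 9.647 · 3002 / 2.519e+08 = 1.147e-08 m³.
Depth of wear h = V/A = 1.147e-08 / 2.577e-04 = 4.452e-05 m.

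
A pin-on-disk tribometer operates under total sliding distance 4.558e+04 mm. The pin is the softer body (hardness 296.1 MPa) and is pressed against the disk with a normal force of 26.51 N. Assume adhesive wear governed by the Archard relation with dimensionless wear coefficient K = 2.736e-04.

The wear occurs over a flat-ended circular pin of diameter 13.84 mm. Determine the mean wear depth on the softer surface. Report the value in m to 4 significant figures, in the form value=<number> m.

Intermediates are shown rounded, and every step runs at exact precision, and one final rounding: four significant figures.
Distance L = 4.558e+04 mm = 45.58 m.
Hardness H = 296.1 MPa = 2.961e+08 Pa.
Pin diameter d = 13.84 mm = 0.01384 m. Contact area A = π·d²/4 = π·(0.01384 m)²/4 = 1.504e-04 m².
SI base units throughout: W = 26.51 N, H = 2.961e+08 Pa, K = 2.736e-04.
Apply Archard: V = K·W·L/H = 2.736e-04 · 26.51 · 45.58 / 2.961e+08 = 1.117e-09 m³.
Average depth h = V/A = 1.117e-09 / 1.504e-04 = 7.422e-06 m.

value=7.422e-06 m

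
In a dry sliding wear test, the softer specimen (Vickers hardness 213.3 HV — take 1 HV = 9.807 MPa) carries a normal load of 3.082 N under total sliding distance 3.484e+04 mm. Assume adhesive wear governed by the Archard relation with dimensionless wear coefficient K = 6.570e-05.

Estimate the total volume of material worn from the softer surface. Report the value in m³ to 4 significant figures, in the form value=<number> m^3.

All working math carries full float precision, and intermediates are printed rounded — rounded once at the end to 4 significant figures.
Sliding distance L = 3.484e+04 mm = 34.84 m.
Hardness H = 213.3 HV × 9.807 MPa/HV = 2092 MPa = 2.092e+09 Pa.
Working in SI base units: W = 3.082 N, H = 2.092e+09 Pa, K = 6.570e-05.
Worn volume V = K·W·L/H = 6.570e-05 · 3.082 · 34.84 / 2.092e+09 = 3.372e-12 m³.

value=3.372e-12 m^3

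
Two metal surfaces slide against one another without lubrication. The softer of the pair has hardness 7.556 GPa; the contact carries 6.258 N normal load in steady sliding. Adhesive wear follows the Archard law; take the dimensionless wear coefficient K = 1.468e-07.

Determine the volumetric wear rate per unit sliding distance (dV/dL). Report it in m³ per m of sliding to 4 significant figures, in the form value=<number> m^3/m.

The intermediates are printed rounded; all arithmetic keeps exact precision; rounded just once to four significant digits.
Convert: Hardness H = 7.556 GPa = 7.556e+09 Pa.
In SI base units, W = 6.258 N, H = 7.556e+09 Pa, K = 1.468e-07.
Wear rate dV/dL = K·W/H (no L dependence): 1.468e-07 · 6.258 / 7.556e+09 = 1.216e-16 m³/m.

value=1.216e-16 m^3/m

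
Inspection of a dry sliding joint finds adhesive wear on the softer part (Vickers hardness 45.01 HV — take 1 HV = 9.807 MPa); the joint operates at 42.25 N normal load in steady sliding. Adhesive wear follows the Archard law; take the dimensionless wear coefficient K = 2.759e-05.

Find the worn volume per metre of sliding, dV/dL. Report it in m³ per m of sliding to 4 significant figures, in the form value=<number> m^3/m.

value=2.641e-12 m^3/m

The algebra holds full precision; intermediate values are displayed rounded, and one last rounding to four significant digits.
Convert: Hardness H = 45.01 HV × 9.807 MPa/HV = 441.4 MPa = 4.414e+08 Pa.
Working in SI base units: W = 42.25 N, H = 4.414e+08 Pa, K = 2.759e-05.
Volumetric rate dV/dL = K·W/H (no L dependence): 2.759e-05 · 42.25 / 4.414e+08 = 2.641e-12 m³/m.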